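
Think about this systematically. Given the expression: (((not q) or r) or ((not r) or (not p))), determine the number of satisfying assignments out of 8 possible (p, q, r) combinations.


Check all 8 assignments:
p=0, q=0, r=0: 1
p=0, q=0, r=1: 1
p=0, q=1, r=0: 1
p=0, q=1, r=1: 1
p=1, q=0, r=0: 1
p=1, q=0, r=1: 1
p=1, q=1, r=0: 1
p=1, q=1, r=1: 1
Count of True = 8

8


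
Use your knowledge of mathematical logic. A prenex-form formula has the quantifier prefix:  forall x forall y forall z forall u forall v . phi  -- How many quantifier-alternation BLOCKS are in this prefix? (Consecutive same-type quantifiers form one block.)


Quantifier-type sequence: A A A A A  (A=forall, E=exists)
Group into maximal same-type runs:
  Ax5
Number of blocks = 1

1


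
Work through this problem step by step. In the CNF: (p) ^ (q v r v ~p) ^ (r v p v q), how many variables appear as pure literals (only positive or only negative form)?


Check each variable for pure literal status:
p: mixed (not pure)
q: pure positive
r: pure positive
Pure literal count = 2

2


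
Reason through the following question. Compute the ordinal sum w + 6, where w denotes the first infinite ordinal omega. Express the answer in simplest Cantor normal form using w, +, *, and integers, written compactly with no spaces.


Compute w + 6.
Ordinal + is associative but NOT commutative; for finite n>0, n + w = w but w + n stays w+n.
w + 6 is already in normal form (a successor ordinal beyond w).
Result = w+6

w+6


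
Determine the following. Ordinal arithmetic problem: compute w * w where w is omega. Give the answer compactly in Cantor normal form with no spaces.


Compute w * w.
Ordinal * is associative and left-distributive over +, but NOT commutative; for finite n>1, n*w = w but w*n stays w*n.
w * w = w^2 by definition.
Result = w^2

w^2


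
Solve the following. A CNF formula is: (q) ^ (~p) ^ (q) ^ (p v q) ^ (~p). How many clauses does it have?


A CNF formula is a conjunction of clauses.
Clauses are separated by ^.
Counting the conjuncts: 5 clauses.

5


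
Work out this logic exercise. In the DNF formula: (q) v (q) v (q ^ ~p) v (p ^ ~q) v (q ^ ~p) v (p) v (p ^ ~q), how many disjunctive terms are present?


A DNF formula is a disjunction of terms (conjunctions).
Terms are separated by v.
Counting the disjuncts: 7 terms.

7


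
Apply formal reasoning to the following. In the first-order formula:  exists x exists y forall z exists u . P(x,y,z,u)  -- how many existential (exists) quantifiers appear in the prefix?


Quantifier prefix: exists x exists y forall z exists u
Mark each quantifier type:
  E E U E
Universal count = 1, Existential count = 3
Asked for existential (exists) quantifiers: 3

3


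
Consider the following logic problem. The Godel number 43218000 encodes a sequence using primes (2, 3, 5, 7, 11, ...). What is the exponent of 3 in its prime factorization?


Factorize 43218000 by dividing by 3 repeatedly.
Division steps: 3 divides 43218000 exactly 2 time(s).
Exponent of 3 = 2

2


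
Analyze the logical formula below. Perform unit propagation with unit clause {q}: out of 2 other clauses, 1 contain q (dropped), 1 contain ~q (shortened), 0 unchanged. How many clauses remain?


Satisfied (removed): 1
Shortened (remain): 1
Unchanged (remain): 0
Remaining = 1 + 0 = 1

1


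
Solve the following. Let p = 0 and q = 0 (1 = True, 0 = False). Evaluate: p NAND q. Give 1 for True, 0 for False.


p = 0, q = 0
Operation: p NAND q
Evaluate: 0 NAND 0 = 1

1


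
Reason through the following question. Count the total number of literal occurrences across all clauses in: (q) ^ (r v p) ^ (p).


Counting literals in each clause:
Clause 1: 1 literal(s)
Clause 2: 2 literal(s)
Clause 3: 1 literal(s)
Total = 4

4


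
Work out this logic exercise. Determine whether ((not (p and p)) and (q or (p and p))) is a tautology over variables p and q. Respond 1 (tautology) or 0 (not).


Check all 4 assignments:
p=0, q=0: 0
p=0, q=1: 1
p=1, q=0: 0
p=1, q=1: 0
Satisfying count = 1/4.
Tautology iff count = 4: no.

0


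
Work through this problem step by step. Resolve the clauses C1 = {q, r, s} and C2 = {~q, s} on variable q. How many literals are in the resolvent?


Remove q from C1 and ~q from C2.
C1 remainder: {r, s}
C2 remainder: {s}
Union (resolvent): {r, s}
Resolvent has 2 literal(s).

2


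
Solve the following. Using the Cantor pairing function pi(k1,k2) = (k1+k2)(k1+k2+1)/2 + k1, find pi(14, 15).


k1 + k2 = 29
(k1+k2)(k1+k2+1)/2 = 29 * 30 / 2 = 435
pi = 435 + 14 = 449

449


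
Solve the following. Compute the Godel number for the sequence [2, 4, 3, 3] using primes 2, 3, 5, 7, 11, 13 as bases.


Encode each element as an exponent of the corresponding prime:
  2^2 = 4
  3^4 = 81
  5^3 = 125
  7^3 = 343
Product = 4 * 81 * 125 * 343 = 13891500

13891500


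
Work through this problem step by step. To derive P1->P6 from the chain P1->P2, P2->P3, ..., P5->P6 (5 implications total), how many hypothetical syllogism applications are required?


With 5 implications in a chain connecting 6 propositions:
P1->P2, P2->P3, ..., P5->P6
Steps needed = (number of implications) - 1 = 5 - 1 = 4

4


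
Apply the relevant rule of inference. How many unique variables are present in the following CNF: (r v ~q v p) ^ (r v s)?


Identify each variable that appears in the formula.
Variables found: p, q, r, s
Count = 4

4


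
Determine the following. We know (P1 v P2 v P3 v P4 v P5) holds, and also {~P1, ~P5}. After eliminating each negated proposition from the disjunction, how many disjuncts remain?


Original disjuncts (5): P1, P2, P3, P4, P5
Negated (eliminate): ~P1, ~P5
Remaining disjuncts: P2, P3, P4
Count = 5 - 2 = 3

3


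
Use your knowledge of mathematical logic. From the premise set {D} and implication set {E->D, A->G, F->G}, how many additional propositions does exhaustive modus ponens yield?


Initial facts: {D}
Apply modus ponens to closure:
  (no implication fires)
Final known: {D}
New propositions: {(none)}
Count = 0

0


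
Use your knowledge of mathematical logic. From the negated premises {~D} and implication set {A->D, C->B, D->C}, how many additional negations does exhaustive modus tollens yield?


Initial negated facts: {~D}
Apply modus tollens to closure:
  ~D and A->D  =>  ~A
Final negated: {~A, ~D}
New negations: {~A}
Count = 1

1


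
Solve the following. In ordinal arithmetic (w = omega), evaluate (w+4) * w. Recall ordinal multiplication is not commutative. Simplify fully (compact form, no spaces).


Compute (w+4) * w.
Ordinal * is associative and left-distributive over +, but NOT commutative; for finite n>1, n*w = w but w*n stays w*n.
(w+4) * w = sup{(w+4)*k : k<w} = sup{w*k+4} = w^2 (the +4 tail is absorbed in the limit).
Result = w^2

w^2


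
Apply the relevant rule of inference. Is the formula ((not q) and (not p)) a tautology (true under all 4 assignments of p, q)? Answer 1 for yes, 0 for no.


Check all 4 assignments:
p=0, q=0: 1
p=0, q=1: 0
p=1, q=0: 0
p=1, q=1: 0
Satisfying count = 1/4.
Tautology iff count = 4: no.

0


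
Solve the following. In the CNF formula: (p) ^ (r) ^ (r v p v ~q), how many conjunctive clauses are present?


A CNF formula is a conjunction of clauses.
Clauses are separated by ^.
Counting the conjuncts: 3 clauses.

3


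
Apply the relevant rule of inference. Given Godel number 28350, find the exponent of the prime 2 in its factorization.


Factorize 28350 by dividing by 2 repeatedly.
Division steps: 2 divides 28350 exactly 1 time(s).
Exponent of 2 = 1

1


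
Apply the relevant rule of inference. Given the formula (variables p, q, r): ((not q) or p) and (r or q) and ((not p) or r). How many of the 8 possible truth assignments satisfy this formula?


Evaluate all 8 assignments for p, q, r:
p=0, q=0, r=0: 0
p=0, q=0, r=1: 1
p=0, q=1, r=0: 0
p=0, q=1, r=1: 0
p=1, q=0, r=0: 0
p=1, q=0, r=1: 1
p=1, q=1, r=0: 0
p=1, q=1, r=1: 1
Satisfying count = 3

3


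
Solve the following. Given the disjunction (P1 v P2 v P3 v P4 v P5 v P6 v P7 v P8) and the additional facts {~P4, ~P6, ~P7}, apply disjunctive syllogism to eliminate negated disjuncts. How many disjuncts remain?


Original disjuncts (8): P1, P2, P3, P4, P5, P6, P7, P8
Negated (eliminate): ~P4, ~P6, ~P7
Remaining disjuncts: P1, P2, P3, P5, P8
Count = 8 - 3 = 5

5


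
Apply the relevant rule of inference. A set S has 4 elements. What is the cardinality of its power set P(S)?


The power set of a set with n elements has 2^n elements.
|P(S)| = 2^4 = 16

16


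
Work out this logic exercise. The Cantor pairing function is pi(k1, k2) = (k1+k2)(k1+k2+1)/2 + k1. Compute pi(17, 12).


k1 + k2 = 29
(k1+k2)(k1+k2+1)/2 = 29 * 30 / 2 = 435
pi = 435 + 17 = 452

452


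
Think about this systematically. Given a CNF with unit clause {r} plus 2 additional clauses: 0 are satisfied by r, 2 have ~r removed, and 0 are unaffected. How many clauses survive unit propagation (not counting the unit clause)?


Satisfied (removed): 0
Shortened (remain): 2
Unchanged (remain): 0
Remaining = 2 + 0 = 2

2


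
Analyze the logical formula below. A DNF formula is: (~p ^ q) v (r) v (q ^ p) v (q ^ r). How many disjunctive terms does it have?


A DNF formula is a disjunction of terms (conjunctions).
Terms are separated by v.
Counting the disjuncts: 4 terms.

4


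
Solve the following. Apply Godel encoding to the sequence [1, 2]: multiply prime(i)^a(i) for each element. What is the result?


Encode each element as an exponent of the corresponding prime:
  2^1 = 2
  3^2 = 9
Product = 2 * 9 = 18

18


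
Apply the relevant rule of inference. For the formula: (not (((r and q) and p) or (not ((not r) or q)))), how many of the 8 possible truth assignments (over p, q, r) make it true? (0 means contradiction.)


Check all 8 assignments:
p=0, q=0, r=0: 1
p=0, q=0, r=1: 0
p=0, q=1, r=0: 1
p=0, q=1, r=1: 1
p=1, q=0, r=0: 1
p=1, q=0, r=1: 0
p=1, q=1, r=0: 1
p=1, q=1, r=1: 0
Count of True = 5

5


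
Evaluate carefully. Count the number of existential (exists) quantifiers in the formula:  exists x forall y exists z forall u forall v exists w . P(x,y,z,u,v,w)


Quantifier prefix: exists x forall y exists z forall u forall v exists w
Mark each quantifier type:
  E U E U U E
Universal count = 3, Existential count = 3
Asked for existential (exists) quantifiers: 3

3


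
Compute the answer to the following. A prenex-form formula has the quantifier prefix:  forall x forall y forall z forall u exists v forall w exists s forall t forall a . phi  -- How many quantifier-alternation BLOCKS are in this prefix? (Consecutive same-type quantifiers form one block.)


Quantifier-type sequence: A A A A E A E A A  (A=forall, E=exists)
Group into maximal same-type runs:
  Ax4 | Ex1 | Ax1 | Ex1 | Ax2
Number of blocks = 5

5


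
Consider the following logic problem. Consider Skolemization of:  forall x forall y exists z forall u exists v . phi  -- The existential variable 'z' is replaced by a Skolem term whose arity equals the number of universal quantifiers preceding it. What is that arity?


Quantifier prefix: forall x forall y exists z forall u exists v
'z' is existentially quantified at position 3.
Universal variables preceding it: x, y
Skolem function arity = 2

2


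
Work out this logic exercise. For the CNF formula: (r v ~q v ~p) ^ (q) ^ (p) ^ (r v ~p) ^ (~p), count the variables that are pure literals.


Check each variable for pure literal status:
p: mixed (not pure)
q: mixed (not pure)
r: pure positive
Pure literal count = 1

1


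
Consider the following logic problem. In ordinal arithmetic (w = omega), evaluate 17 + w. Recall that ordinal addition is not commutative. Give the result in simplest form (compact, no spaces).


Compute 17 + w.
Ordinal + is associative but NOT commutative; for finite n>0, n + w = w but w + n stays w+n.
Any finite left addend is absorbed by w on the right: 17 + w = w.
Result = w

w


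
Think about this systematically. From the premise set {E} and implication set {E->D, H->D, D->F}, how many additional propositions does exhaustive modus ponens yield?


Initial facts: {E}
Apply modus ponens to closure:
  E and E->D  =>  D
  D and D->F  =>  F
Final known: {D, E, F}
New propositions: {D, F}
Count = 2

2


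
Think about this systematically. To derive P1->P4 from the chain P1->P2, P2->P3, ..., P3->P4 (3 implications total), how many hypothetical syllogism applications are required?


With 3 implications in a chain connecting 4 propositions:
P1->P2, P2->P3, ..., P3->P4
Steps needed = (number of implications) - 1 = 3 - 1 = 2

2


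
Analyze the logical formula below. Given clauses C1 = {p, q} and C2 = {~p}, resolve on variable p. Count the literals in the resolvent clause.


Remove p from C1 and ~p from C2.
C1 remainder: {q}
C2 remainder: {}
Union (resolvent): {q}
Resolvent has 1 literal(s).

1


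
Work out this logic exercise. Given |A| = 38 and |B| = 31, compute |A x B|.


The Cartesian product A x B contains all ordered pairs (a, b).
|A x B| = |A| * |B| = 38 * 31 = 1178

1178


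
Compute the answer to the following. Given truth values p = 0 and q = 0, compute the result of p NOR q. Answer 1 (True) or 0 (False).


p = 0, q = 0
Operation: p NOR q
Evaluate: 0 NOR 0 = 1

1


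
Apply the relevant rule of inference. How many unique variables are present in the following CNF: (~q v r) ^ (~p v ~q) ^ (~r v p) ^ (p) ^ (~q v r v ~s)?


Identify each variable that appears in the formula.
Variables found: p, q, r, s
Count = 4

4


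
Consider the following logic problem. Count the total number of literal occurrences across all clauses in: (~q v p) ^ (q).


Counting literals in each clause:
Clause 1: 2 literal(s)
Clause 2: 1 literal(s)
Total = 3

3


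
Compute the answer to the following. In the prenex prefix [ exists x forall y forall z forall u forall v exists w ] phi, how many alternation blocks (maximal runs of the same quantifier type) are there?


Quantifier-type sequence: E A A A A E  (A=forall, E=exists)
Group into maximal same-type runs:
  Ex1 | Ax4 | Ex1
Number of blocks = 3

3


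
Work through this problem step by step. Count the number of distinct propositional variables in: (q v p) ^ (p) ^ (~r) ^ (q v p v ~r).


Identify each variable that appears in the formula.
Variables found: p, q, r
Count = 3

3


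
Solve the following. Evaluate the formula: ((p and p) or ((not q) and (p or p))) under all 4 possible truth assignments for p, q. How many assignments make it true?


Check all 4 assignments:
p=0, q=0: 0
p=0, q=1: 0
p=1, q=0: 1
p=1, q=1: 1
Count of True = 2

2


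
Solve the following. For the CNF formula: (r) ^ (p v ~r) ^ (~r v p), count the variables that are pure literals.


Check each variable for pure literal status:
p: pure positive
q: absent (not pure)
r: mixed (not pure)
Pure literal count = 1

1


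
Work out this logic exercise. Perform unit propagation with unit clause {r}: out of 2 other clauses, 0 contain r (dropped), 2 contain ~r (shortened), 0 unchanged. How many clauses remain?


Satisfied (removed): 0
Shortened (remain): 2
Unchanged (remain): 0
Remaining = 2 + 0 = 2

2


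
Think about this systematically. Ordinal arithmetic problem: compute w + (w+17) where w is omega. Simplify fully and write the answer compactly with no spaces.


Compute w + (w+17).
Ordinal + is associative but NOT commutative; for finite n>0, n + w = w but w + n stays w+n.
w + (w+17) = (w+w) + 17 = w*2+17.
Result = w*2+17

w*2+17


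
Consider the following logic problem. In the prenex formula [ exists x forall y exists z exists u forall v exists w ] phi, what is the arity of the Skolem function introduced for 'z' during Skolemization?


Quantifier prefix: exists x forall y exists z exists u forall v exists w
'z' is existentially quantified at position 3.
Universal variables preceding it: y
Skolem function arity = 1

1


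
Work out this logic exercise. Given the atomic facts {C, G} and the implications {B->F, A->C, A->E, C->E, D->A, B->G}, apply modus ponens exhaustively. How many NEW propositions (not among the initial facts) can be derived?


Initial facts: {C, G}
Apply modus ponens to closure:
  C and C->E  =>  E
Final known: {C, E, G}
New propositions: {E}
Count = 1

1


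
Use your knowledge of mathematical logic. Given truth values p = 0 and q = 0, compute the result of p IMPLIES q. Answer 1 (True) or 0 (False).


p = 0, q = 0
Operation: p IMPLIES q
Evaluate: 0 IMPLIES 0 = 1

1


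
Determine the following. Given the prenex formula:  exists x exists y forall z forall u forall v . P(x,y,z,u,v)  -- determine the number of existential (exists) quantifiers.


Quantifier prefix: exists x exists y forall z forall u forall v
Mark each quantifier type:
  E E U U U
Universal count = 3, Existential count = 2
Asked for existential (exists) quantifiers: 2

2


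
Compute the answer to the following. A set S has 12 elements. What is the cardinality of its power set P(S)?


The power set of a set with n elements has 2^n elements.
|P(S)| = 2^12 = 4096

4096


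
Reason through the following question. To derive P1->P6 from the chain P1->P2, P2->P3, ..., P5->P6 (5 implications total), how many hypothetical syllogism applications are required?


With 5 implications in a chain connecting 6 propositions:
P1->P2, P2->P3, ..., P5->P6
Steps needed = (number of implications) - 1 = 5 - 1 = 4

4


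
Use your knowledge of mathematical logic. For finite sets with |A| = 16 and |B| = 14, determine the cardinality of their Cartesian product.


The Cartesian product A x B contains all ordered pairs (a, b).
|A x B| = |A| * |B| = 16 * 14 = 224

224


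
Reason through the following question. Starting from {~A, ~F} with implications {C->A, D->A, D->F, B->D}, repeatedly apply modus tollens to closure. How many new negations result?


Initial negated facts: {~A, ~F}
Apply modus tollens to closure:
  ~A and C->A  =>  ~C
  ~A and D->A  =>  ~D
  ~D and B->D  =>  ~B
Final negated: {~A, ~B, ~C, ~D, ~F}
New negations: {~B, ~C, ~D}
Count = 3

3


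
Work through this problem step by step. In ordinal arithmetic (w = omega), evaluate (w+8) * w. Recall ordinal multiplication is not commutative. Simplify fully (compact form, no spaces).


Compute (w+8) * w.
Ordinal * is associative and left-distributive over +, but NOT commutative; for finite n>1, n*w = w but w*n stays w*n.
(w+8) * w = sup{(w+8)*k : k<w} = sup{w*k+8} = w^2 (the +8 tail is absorbed in the limit).
Result = w^2

w^2


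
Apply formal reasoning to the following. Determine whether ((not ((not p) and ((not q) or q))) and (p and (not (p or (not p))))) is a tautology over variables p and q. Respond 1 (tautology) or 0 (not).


Check all 4 assignments:
p=0, q=0: 0
p=0, q=1: 0
p=1, q=0: 0
p=1, q=1: 0
Satisfying count = 0/4.
Tautology iff count = 4: no.

0


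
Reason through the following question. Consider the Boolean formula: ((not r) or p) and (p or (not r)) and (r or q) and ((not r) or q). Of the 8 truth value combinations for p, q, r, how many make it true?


Evaluate all 8 assignments for p, q, r:
p=0, q=0, r=0: 0
p=0, q=0, r=1: 0
p=0, q=1, r=0: 1
p=0, q=1, r=1: 0
p=1, q=0, r=0: 0
p=1, q=0, r=1: 0
p=1, q=1, r=0: 1
p=1, q=1, r=1: 1
Satisfying count = 3

3


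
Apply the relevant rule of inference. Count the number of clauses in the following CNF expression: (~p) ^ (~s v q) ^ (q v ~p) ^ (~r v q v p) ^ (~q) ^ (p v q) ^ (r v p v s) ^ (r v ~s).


A CNF formula is a conjunction of clauses.
Clauses are separated by ^.
Counting the conjuncts: 8 clauses.

8


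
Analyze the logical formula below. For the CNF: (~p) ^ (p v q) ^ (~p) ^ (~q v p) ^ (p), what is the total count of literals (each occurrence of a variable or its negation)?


Counting literals in each clause:
Clause 1: 1 literal(s)
Clause 2: 2 literal(s)
Clause 3: 1 literal(s)
Clause 4: 2 literal(s)
Clause 5: 1 literal(s)
Total = 7

7


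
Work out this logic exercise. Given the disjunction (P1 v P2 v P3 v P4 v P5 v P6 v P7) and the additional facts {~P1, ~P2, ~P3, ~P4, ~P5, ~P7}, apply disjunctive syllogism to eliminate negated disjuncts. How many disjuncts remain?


Original disjuncts (7): P1, P2, P3, P4, P5, P6, P7
Negated (eliminate): ~P1, ~P2, ~P3, ~P4, ~P5, ~P7
Remaining disjuncts: P6
Count = 7 - 6 = 1

1


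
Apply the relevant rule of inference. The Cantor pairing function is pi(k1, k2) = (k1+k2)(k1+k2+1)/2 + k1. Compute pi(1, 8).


k1 + k2 = 9
(k1+k2)(k1+k2+1)/2 = 9 * 10 / 2 = 45
pi = 45 + 1 = 46

46


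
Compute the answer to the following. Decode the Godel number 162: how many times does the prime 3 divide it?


Factorize 162 by dividing by 3 repeatedly.
Division steps: 3 divides 162 exactly 4 time(s).
Exponent of 3 = 4

4


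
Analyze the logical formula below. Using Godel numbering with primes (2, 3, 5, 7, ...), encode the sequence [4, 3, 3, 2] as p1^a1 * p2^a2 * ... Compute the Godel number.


Encode each element as an exponent of the corresponding prime:
  2^4 = 16
  3^3 = 27
  5^3 = 125
  7^2 = 49
Product = 16 * 27 * 125 * 49 = 2646000

2646000


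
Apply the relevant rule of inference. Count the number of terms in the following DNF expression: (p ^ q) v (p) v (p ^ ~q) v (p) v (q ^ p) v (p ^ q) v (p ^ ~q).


A DNF formula is a disjunction of terms (conjunctions).
Terms are separated by v.
Counting the disjuncts: 7 terms.

7


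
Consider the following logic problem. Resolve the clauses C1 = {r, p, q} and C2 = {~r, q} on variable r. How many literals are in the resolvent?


Remove r from C1 and ~r from C2.
C1 remainder: {p, q}
C2 remainder: {q}
Union (resolvent): {p, q}
Resolvent has 2 literal(s).

2


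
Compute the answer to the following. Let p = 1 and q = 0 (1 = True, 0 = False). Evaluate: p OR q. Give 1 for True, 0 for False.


p = 1, q = 0
Operation: p OR q
Evaluate: 1 OR 0 = 1

1


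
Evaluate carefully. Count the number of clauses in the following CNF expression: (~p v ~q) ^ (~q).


A CNF formula is a conjunction of clauses.
Clauses are separated by ^.
Counting the conjuncts: 2 clauses.

2


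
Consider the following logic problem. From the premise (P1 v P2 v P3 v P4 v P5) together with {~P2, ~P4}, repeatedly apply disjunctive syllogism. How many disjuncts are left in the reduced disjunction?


Original disjuncts (5): P1, P2, P3, P4, P5
Negated (eliminate): ~P2, ~P4
Remaining disjuncts: P1, P3, P5
Count = 5 - 2 = 3

3


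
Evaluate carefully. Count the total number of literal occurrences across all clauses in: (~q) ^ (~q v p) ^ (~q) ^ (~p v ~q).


Counting literals in each clause:
Clause 1: 1 literal(s)
Clause 2: 2 literal(s)
Clause 3: 1 literal(s)
Clause 4: 2 literal(s)
Total = 6

6


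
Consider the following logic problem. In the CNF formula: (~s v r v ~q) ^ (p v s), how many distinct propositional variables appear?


Identify each variable that appears in the formula.
Variables found: p, q, r, s
Count = 4

4


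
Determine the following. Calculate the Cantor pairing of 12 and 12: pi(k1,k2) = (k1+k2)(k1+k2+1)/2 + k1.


k1 + k2 = 24
(k1+k2)(k1+k2+1)/2 = 24 * 25 / 2 = 300
pi = 300 + 12 = 312

312


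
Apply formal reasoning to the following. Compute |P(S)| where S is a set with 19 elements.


The power set of a set with n elements has 2^n elements.
|P(S)| = 2^19 = 524288

524288


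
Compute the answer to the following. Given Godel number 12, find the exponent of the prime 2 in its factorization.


Factorize 12 by dividing by 2 repeatedly.
Division steps: 2 divides 12 exactly 2 time(s).
Exponent of 2 = 2

2


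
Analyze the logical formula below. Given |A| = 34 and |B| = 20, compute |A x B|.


The Cartesian product A x B contains all ordered pairs (a, b).
|A x B| = |A| * |B| = 34 * 20 = 680

680


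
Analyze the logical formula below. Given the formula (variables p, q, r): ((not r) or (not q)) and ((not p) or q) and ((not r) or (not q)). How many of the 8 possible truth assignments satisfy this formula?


Evaluate all 8 assignments for p, q, r:
p=0, q=0, r=0: 1
p=0, q=0, r=1: 1
p=0, q=1, r=0: 1
p=0, q=1, r=1: 0
p=1, q=0, r=0: 0
p=1, q=0, r=1: 0
p=1, q=1, r=0: 1
p=1, q=1, r=1: 0
Satisfying count = 4

4


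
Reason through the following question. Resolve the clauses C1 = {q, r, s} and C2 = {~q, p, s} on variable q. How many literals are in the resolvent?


Remove q from C1 and ~q from C2.
C1 remainder: {r, s}
C2 remainder: {p, s}
Union (resolvent): {p, r, s}
Resolvent has 3 literal(s).

3


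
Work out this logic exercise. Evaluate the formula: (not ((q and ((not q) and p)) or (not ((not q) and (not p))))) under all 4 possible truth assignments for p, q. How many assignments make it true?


Check all 4 assignments:
p=0, q=0: 1
p=0, q=1: 0
p=1, q=0: 0
p=1, q=1: 0
Count of True = 1

1


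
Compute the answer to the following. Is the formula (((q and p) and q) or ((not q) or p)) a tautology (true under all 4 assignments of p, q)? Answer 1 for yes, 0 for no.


Check all 4 assignments:
p=0, q=0: 1
p=0, q=1: 0
p=1, q=0: 1
p=1, q=1: 1
Satisfying count = 3/4.
Tautology iff count = 4: no.

0


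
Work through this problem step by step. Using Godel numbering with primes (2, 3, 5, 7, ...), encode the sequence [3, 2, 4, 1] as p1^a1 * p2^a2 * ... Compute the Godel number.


Encode each element as an exponent of the corresponding prime:
  2^3 = 8
  3^2 = 9
  5^4 = 625
  7^1 = 7
Product = 8 * 9 * 625 * 7 = 315000

315000


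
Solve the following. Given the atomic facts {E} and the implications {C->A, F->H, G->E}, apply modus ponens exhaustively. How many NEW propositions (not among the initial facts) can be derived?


Initial facts: {E}
Apply modus ponens to closure:
  (no implication fires)
Final known: {E}
New propositions: {(none)}
Count = 0

0


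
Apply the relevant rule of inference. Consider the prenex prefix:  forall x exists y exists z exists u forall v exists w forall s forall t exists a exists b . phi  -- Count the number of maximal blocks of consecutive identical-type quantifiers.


Quantifier-type sequence: A E E E A E A A E E  (A=forall, E=exists)
Group into maximal same-type runs:
  Ax1 | Ex3 | Ax1 | Ex1 | Ax2 | Ex2
Number of blocks = 6

6


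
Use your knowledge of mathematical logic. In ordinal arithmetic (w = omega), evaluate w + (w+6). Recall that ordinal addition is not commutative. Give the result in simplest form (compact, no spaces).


Compute w + (w+6).
Ordinal + is associative but NOT commutative; for finite n>0, n + w = w but w + n stays w+n.
w + (w+6) = (w+w) + 6 = w*2+6.
Result = w*2+6

w*2+6


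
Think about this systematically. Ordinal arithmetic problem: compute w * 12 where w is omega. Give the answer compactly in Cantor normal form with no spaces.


Compute w * 12.
Ordinal * is associative and left-distributive over +, but NOT commutative; for finite n>1, n*w = w but w*n stays w*n.
w * 12 means 12 copies of w concatenated: w*12.
Result = w*12

w*12


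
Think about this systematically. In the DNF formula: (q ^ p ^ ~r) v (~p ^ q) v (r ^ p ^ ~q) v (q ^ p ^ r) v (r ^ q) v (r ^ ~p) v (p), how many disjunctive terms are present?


A DNF formula is a disjunction of terms (conjunctions).
Terms are separated by v.
Counting the disjuncts: 7 terms.

7


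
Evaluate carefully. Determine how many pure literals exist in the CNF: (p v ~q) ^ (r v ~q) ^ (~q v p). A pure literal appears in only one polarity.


Check each variable for pure literal status:
p: pure positive
q: pure negative
r: pure positive
Pure literal count = 3

3


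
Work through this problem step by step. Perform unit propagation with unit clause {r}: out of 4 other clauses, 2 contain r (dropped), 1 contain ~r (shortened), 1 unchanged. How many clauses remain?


Satisfied (removed): 2
Shortened (remain): 1
Unchanged (remain): 1
Remaining = 1 + 1 = 2

2


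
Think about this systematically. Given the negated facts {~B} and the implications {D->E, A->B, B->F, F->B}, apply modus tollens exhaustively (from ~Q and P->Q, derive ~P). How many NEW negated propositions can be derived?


Initial negated facts: {~B}
Apply modus tollens to closure:
  ~B and A->B  =>  ~A
  ~B and F->B  =>  ~F
Final negated: {~A, ~B, ~F}
New negations: {~A, ~F}
Count = 2

2


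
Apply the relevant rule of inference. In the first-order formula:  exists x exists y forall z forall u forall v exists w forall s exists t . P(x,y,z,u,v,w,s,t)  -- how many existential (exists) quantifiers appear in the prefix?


Quantifier prefix: exists x exists y forall z forall u forall v exists w forall s exists t
Mark each quantifier type:
  E E U U U E U E
Universal count = 4, Existential count = 4
Asked for existential (exists) quantifiers: 4

4


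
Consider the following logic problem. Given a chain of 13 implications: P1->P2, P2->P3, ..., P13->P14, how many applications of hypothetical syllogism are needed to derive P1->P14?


With 13 implications in a chain connecting 14 propositions:
P1->P2, P2->P3, ..., P13->P14
Steps needed = (number of implications) - 1 = 13 - 1 = 12

12


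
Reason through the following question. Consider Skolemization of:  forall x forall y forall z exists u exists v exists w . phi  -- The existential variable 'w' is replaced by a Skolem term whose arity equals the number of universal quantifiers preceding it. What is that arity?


Quantifier prefix: forall x forall y forall z exists u exists v exists w
'w' is existentially quantified at position 6.
Universal variables preceding it: x, y, z
Skolem function arity = 3

3


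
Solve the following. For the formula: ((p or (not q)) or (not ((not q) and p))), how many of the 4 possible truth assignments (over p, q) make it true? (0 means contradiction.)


Check all 4 assignments:
p=0, q=0: 1
p=0, q=1: 1
p=1, q=0: 1
p=1, q=1: 1
Count of True = 4

4


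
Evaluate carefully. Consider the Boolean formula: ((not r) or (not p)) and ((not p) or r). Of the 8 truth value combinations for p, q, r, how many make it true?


Evaluate all 8 assignments for p, q, r:
p=0, q=0, r=0: 1
p=0, q=0, r=1: 1
p=0, q=1, r=0: 1
p=0, q=1, r=1: 1
p=1, q=0, r=0: 0
p=1, q=0, r=1: 0
p=1, q=1, r=0: 0
p=1, q=1, r=1: 0
Satisfying count = 4

4


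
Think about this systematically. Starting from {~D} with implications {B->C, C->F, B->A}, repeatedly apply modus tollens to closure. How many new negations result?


Initial negated facts: {~D}
Apply modus tollens to closure:
  (no implication fires)
Final negated: {~D}
New negations: {(none)}
Count = 0

0


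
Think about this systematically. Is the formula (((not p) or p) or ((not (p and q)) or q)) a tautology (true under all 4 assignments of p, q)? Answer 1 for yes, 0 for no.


Check all 4 assignments:
p=0, q=0: 1
p=0, q=1: 1
p=1, q=0: 1
p=1, q=1: 1
Satisfying count = 4/4.
Tautology iff count = 4: yes.

1


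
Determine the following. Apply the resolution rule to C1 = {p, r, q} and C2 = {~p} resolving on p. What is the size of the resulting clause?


Remove p from C1 and ~p from C2.
C1 remainder: {r, q}
C2 remainder: {}
Union (resolvent): {q, r}
Resolvent has 2 literal(s).

2


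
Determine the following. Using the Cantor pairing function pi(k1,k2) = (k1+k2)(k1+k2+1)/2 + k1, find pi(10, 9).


k1 + k2 = 19
(k1+k2)(k1+k2+1)/2 = 19 * 20 / 2 = 190
pi = 190 + 10 = 200

200


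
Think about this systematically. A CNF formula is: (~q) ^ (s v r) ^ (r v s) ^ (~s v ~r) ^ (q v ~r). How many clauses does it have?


A CNF formula is a conjunction of clauses.
Clauses are separated by ^.
Counting the conjuncts: 5 clauses.

5


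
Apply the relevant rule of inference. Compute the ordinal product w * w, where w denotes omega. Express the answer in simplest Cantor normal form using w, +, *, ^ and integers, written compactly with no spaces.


Compute w * w.
Ordinal * is associative and left-distributive over +, but NOT commutative; for finite n>1, n*w = w but w*n stays w*n.
w * w = w^2 by definition.
Result = w^2

w^2


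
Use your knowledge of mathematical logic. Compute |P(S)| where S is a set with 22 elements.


The power set of a set with n elements has 2^n elements.
|P(S)| = 2^22 = 4194304

4194304


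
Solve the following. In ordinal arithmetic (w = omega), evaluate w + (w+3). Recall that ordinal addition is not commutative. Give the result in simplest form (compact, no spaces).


Compute w + (w+3).
Ordinal + is associative but NOT commutative; for finite n>0, n + w = w but w + n stays w+n.
w + (w+3) = (w+w) + 3 = w*2+3.
Result = w*2+3

w*2+3


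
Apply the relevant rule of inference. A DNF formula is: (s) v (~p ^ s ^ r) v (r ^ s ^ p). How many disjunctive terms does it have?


A DNF formula is a disjunction of terms (conjunctions).
Terms are separated by v.
Counting the disjuncts: 3 terms.

3


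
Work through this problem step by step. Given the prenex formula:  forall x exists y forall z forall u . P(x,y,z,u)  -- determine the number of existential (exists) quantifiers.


Quantifier prefix: forall x exists y forall z forall u
Mark each quantifier type:
  U E U U
Universal count = 3, Existential count = 1
Asked for existential (exists) quantifiers: 1

1


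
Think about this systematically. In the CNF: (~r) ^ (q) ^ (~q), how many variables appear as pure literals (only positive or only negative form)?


Check each variable for pure literal status:
p: absent (not pure)
q: mixed (not pure)
r: pure negative
Pure literal count = 1

1


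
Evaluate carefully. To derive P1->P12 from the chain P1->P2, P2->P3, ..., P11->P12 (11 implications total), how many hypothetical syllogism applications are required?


With 11 implications in a chain connecting 12 propositions:
P1->P2, P2->P3, ..., P11->P12
Steps needed = (number of implications) - 1 = 11 - 1 = 10

10


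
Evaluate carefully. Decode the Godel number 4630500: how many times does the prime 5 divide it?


Factorize 4630500 by dividing by 5 repeatedly.
Division steps: 5 divides 4630500 exactly 3 time(s).
Exponent of 5 = 3

3


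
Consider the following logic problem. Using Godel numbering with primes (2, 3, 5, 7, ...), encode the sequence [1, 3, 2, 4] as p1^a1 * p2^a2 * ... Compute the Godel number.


Encode each element as an exponent of the corresponding prime:
  2^1 = 2
  3^3 = 27
  5^2 = 25
  7^4 = 2401
Product = 2 * 27 * 25 * 2401 = 3241350

3241350


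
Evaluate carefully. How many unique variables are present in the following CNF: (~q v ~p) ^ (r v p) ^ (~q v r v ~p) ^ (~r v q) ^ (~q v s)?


Identify each variable that appears in the formula.
Variables found: p, q, r, s
Count = 4

4


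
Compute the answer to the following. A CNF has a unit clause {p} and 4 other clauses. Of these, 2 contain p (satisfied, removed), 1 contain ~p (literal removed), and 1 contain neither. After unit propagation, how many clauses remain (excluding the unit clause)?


Satisfied (removed): 2
Shortened (remain): 1
Unchanged (remain): 1
Remaining = 1 + 1 = 2

2


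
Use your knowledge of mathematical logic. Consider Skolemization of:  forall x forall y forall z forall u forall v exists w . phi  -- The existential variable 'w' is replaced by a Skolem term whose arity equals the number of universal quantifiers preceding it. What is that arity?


Quantifier prefix: forall x forall y forall z forall u forall v exists w
'w' is existentially quantified at position 6.
Universal variables preceding it: x, y, z, u, v
Skolem function arity = 5

5


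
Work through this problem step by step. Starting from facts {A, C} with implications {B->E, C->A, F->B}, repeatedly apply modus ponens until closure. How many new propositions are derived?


Initial facts: {A, C}
Apply modus ponens to closure:
  (no implication fires)
Final known: {A, C}
New propositions: {(none)}
Count = 0

0


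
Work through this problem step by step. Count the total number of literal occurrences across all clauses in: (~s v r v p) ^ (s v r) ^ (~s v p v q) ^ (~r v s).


Counting literals in each clause:
Clause 1: 3 literal(s)
Clause 2: 2 literal(s)
Clause 3: 3 literal(s)
Clause 4: 2 literal(s)
Total = 10

10


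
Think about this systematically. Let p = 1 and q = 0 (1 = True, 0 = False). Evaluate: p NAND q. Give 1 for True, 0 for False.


p = 1, q = 0
Operation: p NAND q
Evaluate: 1 NAND 0 = 1

1


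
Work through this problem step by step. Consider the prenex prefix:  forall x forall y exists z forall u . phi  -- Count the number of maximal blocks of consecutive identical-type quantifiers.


Quantifier-type sequence: A A E A  (A=forall, E=exists)
Group into maximal same-type runs:
  Ax2 | Ex1 | Ax1
Number of blocks = 3

3


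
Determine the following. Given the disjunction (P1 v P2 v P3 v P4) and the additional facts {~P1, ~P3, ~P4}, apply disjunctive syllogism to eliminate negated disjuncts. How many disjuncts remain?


Original disjuncts (4): P1, P2, P3, P4
Negated (eliminate): ~P1, ~P3, ~P4
Remaining disjuncts: P2
Count = 4 - 3 = 1

1


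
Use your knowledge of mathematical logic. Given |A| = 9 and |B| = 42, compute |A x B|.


The Cartesian product A x B contains all ordered pairs (a, b).
|A x B| = |A| * |B| = 9 * 42 = 378

378


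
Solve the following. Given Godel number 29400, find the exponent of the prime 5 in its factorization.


Factorize 29400 by dividing by 5 repeatedly.
Division steps: 5 divides 29400 exactly 2 time(s).
Exponent of 5 = 2

2


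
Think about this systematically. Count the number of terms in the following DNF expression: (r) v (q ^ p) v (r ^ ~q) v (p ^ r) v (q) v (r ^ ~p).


A DNF formula is a disjunction of terms (conjunctions).
Terms are separated by v.
Counting the disjuncts: 6 terms.

6


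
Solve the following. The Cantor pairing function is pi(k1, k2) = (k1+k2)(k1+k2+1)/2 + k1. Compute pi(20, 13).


k1 + k2 = 33
(k1+k2)(k1+k2+1)/2 = 33 * 34 / 2 = 561
pi = 561 + 20 = 581

581


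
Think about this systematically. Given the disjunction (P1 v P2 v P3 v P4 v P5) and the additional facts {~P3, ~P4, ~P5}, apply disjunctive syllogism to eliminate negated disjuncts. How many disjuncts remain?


Original disjuncts (5): P1, P2, P3, P4, P5
Negated (eliminate): ~P3, ~P4, ~P5
Remaining disjuncts: P1, P2
Count = 5 - 3 = 2

2


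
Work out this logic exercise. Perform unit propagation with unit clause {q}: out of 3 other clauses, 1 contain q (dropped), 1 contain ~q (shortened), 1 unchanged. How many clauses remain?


Satisfied (removed): 1
Shortened (remain): 1
Unchanged (remain): 1
Remaining = 1 + 1 = 2

2


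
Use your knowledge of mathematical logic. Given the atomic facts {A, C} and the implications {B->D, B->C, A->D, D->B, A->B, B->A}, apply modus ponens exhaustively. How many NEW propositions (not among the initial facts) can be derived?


Initial facts: {A, C}
Apply modus ponens to closure:
  A and A->D  =>  D
  D and D->B  =>  B
Final known: {A, B, C, D}
New propositions: {B, D}
Count = 2

2


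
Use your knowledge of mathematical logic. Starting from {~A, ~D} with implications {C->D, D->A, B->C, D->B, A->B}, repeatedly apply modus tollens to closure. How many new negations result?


Initial negated facts: {~A, ~D}
Apply modus tollens to closure:
  ~D and C->D  =>  ~C
  ~C and B->C  =>  ~B
Final negated: {~A, ~B, ~C, ~D}
New negations: {~B, ~C}
Count = 2

2


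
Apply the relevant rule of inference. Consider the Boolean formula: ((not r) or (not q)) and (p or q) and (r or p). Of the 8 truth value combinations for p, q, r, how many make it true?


Evaluate all 8 assignments for p, q, r:
p=0, q=0, r=0: 0
p=0, q=0, r=1: 0
p=0, q=1, r=0: 0
p=0, q=1, r=1: 0
p=1, q=0, r=0: 1
p=1, q=0, r=1: 1
p=1, q=1, r=0: 1
p=1, q=1, r=1: 0
Satisfying count = 3

3


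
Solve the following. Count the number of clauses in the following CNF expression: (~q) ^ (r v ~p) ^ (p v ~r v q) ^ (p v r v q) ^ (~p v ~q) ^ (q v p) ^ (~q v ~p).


A CNF formula is a conjunction of clauses.
Clauses are separated by ^.
Counting the conjuncts: 7 clauses.

7
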